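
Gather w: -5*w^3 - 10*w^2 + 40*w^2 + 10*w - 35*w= -5*w^3 + 30*w^2 - 25*w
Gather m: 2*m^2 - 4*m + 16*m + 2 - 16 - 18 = 2*m^2 + 12*m - 32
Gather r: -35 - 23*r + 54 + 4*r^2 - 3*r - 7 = 4*r^2 - 26*r + 12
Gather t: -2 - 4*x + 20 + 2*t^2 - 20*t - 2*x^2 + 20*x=2*t^2 - 20*t - 2*x^2 + 16*x + 18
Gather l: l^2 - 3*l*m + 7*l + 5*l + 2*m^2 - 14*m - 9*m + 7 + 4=l^2 + l*(12 - 3*m) + 2*m^2 - 23*m + 11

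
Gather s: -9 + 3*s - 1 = 3*s - 10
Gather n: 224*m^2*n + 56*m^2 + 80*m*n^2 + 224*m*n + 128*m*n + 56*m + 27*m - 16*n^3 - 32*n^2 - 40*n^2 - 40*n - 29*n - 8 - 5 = 56*m^2 + 83*m - 16*n^3 + n^2*(80*m - 72) + n*(224*m^2 + 352*m - 69) - 13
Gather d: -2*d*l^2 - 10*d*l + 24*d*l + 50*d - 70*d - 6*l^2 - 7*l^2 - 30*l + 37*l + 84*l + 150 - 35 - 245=d*(-2*l^2 + 14*l - 20) - 13*l^2 + 91*l - 130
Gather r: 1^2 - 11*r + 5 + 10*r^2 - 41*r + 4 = 10*r^2 - 52*r + 10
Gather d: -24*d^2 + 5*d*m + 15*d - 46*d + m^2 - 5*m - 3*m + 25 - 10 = -24*d^2 + d*(5*m - 31) + m^2 - 8*m + 15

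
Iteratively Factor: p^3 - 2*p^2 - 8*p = (p)*(p^2 - 2*p - 8) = p*(p + 2)*(p - 4)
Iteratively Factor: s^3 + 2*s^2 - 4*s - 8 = (s + 2)*(s^2 - 4) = (s - 2)*(s + 2)*(s + 2)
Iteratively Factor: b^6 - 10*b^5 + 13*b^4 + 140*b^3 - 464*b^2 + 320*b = (b - 1)*(b^5 - 9*b^4 + 4*b^3 + 144*b^2 - 320*b) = (b - 5)*(b - 1)*(b^4 - 4*b^3 - 16*b^2 + 64*b) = (b - 5)*(b - 4)*(b - 1)*(b^3 - 16*b) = (b - 5)*(b - 4)^2*(b - 1)*(b^2 + 4*b) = (b - 5)*(b - 4)^2*(b - 1)*(b + 4)*(b)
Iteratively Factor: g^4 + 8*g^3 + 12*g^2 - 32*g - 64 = (g + 4)*(g^3 + 4*g^2 - 4*g - 16) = (g + 2)*(g + 4)*(g^2 + 2*g - 8) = (g - 2)*(g + 2)*(g + 4)*(g + 4)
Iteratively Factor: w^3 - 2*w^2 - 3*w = (w)*(w^2 - 2*w - 3) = w*(w - 3)*(w + 1)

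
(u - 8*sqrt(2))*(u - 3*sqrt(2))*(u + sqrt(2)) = u^3 - 10*sqrt(2)*u^2 + 26*u + 48*sqrt(2)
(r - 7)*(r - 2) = r^2 - 9*r + 14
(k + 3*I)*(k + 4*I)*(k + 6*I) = k^3 + 13*I*k^2 - 54*k - 72*I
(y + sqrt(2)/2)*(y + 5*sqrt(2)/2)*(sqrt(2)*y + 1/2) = sqrt(2)*y^3 + 13*y^2/2 + 4*sqrt(2)*y + 5/4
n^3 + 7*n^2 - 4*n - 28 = (n - 2)*(n + 2)*(n + 7)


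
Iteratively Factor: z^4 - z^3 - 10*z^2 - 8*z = (z + 1)*(z^3 - 2*z^2 - 8*z) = z*(z + 1)*(z^2 - 2*z - 8) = z*(z - 4)*(z + 1)*(z + 2)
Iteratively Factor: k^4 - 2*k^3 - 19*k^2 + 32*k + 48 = (k + 4)*(k^3 - 6*k^2 + 5*k + 12) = (k + 1)*(k + 4)*(k^2 - 7*k + 12) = (k - 4)*(k + 1)*(k + 4)*(k - 3)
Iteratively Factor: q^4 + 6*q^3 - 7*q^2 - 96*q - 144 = (q + 3)*(q^3 + 3*q^2 - 16*q - 48) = (q + 3)*(q + 4)*(q^2 - q - 12) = (q - 4)*(q + 3)*(q + 4)*(q + 3)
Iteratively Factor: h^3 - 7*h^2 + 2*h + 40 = (h + 2)*(h^2 - 9*h + 20) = (h - 5)*(h + 2)*(h - 4)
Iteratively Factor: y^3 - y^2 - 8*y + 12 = (y + 3)*(y^2 - 4*y + 4) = (y - 2)*(y + 3)*(y - 2)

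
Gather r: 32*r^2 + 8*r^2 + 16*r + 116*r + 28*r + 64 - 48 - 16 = 40*r^2 + 160*r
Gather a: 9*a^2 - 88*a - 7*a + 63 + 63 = 9*a^2 - 95*a + 126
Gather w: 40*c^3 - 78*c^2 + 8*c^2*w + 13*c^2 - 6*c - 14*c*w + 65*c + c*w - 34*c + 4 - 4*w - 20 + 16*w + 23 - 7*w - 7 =40*c^3 - 65*c^2 + 25*c + w*(8*c^2 - 13*c + 5)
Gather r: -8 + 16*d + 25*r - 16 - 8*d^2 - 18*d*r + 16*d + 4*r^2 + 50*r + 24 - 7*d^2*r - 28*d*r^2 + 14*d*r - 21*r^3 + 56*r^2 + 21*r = -8*d^2 + 32*d - 21*r^3 + r^2*(60 - 28*d) + r*(-7*d^2 - 4*d + 96)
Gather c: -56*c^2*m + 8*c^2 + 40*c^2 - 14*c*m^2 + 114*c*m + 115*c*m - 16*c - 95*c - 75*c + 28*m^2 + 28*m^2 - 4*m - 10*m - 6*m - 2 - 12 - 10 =c^2*(48 - 56*m) + c*(-14*m^2 + 229*m - 186) + 56*m^2 - 20*m - 24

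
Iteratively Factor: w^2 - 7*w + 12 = (w - 3)*(w - 4)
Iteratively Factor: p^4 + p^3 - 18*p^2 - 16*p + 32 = (p + 2)*(p^3 - p^2 - 16*p + 16) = (p - 1)*(p + 2)*(p^2 - 16) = (p - 1)*(p + 2)*(p + 4)*(p - 4)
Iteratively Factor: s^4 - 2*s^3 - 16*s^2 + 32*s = (s - 4)*(s^3 + 2*s^2 - 8*s) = s*(s - 4)*(s^2 + 2*s - 8) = s*(s - 4)*(s - 2)*(s + 4)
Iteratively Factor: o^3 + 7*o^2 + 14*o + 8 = (o + 4)*(o^2 + 3*o + 2) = (o + 2)*(o + 4)*(o + 1)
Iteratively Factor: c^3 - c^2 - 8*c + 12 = (c - 2)*(c^2 + c - 6) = (c - 2)^2*(c + 3)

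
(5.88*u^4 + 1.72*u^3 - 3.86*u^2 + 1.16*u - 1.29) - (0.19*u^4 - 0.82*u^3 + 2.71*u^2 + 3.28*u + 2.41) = 5.69*u^4 + 2.54*u^3 - 6.57*u^2 - 2.12*u - 3.7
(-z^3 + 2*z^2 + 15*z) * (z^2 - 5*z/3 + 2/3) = -z^5 + 11*z^4/3 + 11*z^3 - 71*z^2/3 + 10*z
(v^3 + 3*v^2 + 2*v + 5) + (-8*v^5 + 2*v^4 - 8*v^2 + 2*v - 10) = -8*v^5 + 2*v^4 + v^3 - 5*v^2 + 4*v - 5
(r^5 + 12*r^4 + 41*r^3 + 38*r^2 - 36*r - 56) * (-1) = -r^5 - 12*r^4 - 41*r^3 - 38*r^2 + 36*r + 56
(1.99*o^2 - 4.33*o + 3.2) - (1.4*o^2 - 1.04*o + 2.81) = 0.59*o^2 - 3.29*o + 0.39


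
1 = 1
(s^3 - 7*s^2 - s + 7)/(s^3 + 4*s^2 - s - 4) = (s - 7)/(s + 4)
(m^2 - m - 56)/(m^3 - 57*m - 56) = 1/(m + 1)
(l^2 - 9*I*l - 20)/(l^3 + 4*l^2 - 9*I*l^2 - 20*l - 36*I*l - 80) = 1/(l + 4)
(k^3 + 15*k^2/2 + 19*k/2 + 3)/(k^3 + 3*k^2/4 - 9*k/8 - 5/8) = 4*(k^2 + 7*k + 6)/(4*k^2 + k - 5)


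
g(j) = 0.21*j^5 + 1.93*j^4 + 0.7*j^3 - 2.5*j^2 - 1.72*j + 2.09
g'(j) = 1.05*j^4 + 7.72*j^3 + 2.1*j^2 - 5.0*j - 1.72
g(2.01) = 32.61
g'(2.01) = 76.54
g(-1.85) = 10.34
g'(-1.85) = -21.86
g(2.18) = 47.64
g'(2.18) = 101.06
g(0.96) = 0.56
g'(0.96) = 3.14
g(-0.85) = 2.23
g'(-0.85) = -0.15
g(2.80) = 147.81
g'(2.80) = 234.75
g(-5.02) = 415.35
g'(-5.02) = -233.51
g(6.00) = 4187.21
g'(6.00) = 3072.20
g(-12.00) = -13781.11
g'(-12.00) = 8793.32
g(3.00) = 200.69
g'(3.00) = 295.67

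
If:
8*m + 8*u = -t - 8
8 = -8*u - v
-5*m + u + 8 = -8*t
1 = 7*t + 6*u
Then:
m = -791/78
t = -112/13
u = 797/78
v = -3500/39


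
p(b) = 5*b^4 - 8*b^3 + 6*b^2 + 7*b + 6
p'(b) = 20*b^3 - 24*b^2 + 12*b + 7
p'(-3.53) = -1214.16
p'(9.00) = 12751.00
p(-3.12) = 759.33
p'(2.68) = 251.76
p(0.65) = 11.78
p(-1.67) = 87.19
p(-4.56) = 3019.26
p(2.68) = 171.80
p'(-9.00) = -16625.00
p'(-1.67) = -173.12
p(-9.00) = 39066.00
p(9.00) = 27528.00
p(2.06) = 65.99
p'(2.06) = 104.71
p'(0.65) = 10.15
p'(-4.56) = -2443.14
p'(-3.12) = -871.49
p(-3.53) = 1184.32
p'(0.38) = 9.19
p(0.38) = 9.19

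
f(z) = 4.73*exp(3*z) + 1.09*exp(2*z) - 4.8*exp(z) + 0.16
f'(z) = 14.19*exp(3*z) + 2.18*exp(2*z) - 4.8*exp(z)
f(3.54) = 194802.36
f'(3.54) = 583442.61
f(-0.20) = -0.44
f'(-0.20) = 5.32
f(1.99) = 1875.20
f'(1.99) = 5637.02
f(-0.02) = 0.96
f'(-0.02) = 10.75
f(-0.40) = -1.14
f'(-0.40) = 2.04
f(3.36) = 113627.84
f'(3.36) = 340256.02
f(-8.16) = 0.16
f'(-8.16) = -0.00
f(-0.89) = -1.30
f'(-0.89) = -0.62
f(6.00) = 310747120.44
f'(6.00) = 932067831.05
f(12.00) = 20392154090216800.00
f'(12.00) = 61176433399069600.00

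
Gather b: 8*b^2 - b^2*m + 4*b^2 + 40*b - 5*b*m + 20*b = b^2*(12 - m) + b*(60 - 5*m)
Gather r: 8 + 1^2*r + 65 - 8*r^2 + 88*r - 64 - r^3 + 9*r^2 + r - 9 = -r^3 + r^2 + 90*r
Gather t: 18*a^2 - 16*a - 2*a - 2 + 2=18*a^2 - 18*a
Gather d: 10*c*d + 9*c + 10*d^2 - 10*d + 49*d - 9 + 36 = 9*c + 10*d^2 + d*(10*c + 39) + 27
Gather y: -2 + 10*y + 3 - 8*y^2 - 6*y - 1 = -8*y^2 + 4*y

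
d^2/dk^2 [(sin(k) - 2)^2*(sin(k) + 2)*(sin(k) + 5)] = -16*sin(k)^4 - 27*sin(k)^3 + 68*sin(k)^2 + 30*sin(k) - 28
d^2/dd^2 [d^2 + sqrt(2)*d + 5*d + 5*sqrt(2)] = 2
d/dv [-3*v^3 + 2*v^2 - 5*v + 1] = -9*v^2 + 4*v - 5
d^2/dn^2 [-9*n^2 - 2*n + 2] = -18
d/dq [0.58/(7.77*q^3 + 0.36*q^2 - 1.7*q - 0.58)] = (-13.5198*q^2 - 0.4176*q + 0.986)/(7.77*q^3 + 0.36*q^2 - 1.7*q - 0.58)^2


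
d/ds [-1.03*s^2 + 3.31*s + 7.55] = 3.31 - 2.06*s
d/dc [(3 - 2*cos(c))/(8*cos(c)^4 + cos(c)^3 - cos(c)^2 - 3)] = (-12*(1 - cos(2*c))^2 + 63*cos(c) - 85*cos(2*c)/2 + 23*cos(3*c) - 1/2)*sin(c)/(8*cos(c)^4 + cos(c)^3 - cos(c)^2 - 3)^2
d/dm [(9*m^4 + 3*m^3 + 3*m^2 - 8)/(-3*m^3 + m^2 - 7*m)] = (-27*m^6 + 18*m^5 - 177*m^4 - 42*m^3 - 93*m^2 + 16*m - 56)/(m^2*(9*m^4 - 6*m^3 + 43*m^2 - 14*m + 49))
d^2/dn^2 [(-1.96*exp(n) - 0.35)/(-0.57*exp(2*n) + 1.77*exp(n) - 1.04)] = (0.636804*exp(4*n) + 2.432304*exp(3*n) - 8.030673*exp(2*n) + 3.874563*exp(n) + 2.764216)*exp(n)/(0.185193*exp(6*n) - 1.725219*exp(5*n) + 6.370947*exp(4*n) - 11.840769*exp(3*n) + 11.624184*exp(2*n) - 5.743296*exp(n) + 1.124864)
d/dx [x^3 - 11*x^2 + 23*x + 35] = 3*x^2 - 22*x + 23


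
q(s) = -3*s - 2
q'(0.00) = -3.00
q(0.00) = -2.00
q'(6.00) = -3.00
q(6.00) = -20.00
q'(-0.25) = -3.00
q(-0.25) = -1.25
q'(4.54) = -3.00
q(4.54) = -15.62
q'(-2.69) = -3.00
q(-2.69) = 6.07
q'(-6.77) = -3.00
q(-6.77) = 18.31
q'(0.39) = -3.00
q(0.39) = -3.17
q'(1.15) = -3.00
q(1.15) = -5.45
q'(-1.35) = -3.00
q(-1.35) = 2.05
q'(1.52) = -3.00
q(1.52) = -6.56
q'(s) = -3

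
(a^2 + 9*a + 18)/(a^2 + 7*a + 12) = (a + 6)/(a + 4)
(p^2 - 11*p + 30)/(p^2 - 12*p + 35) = (p - 6)/(p - 7)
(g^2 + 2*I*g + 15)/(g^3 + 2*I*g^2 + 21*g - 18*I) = (g + 5*I)/(g^2 + 5*I*g + 6)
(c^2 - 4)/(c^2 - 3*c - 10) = (c - 2)/(c - 5)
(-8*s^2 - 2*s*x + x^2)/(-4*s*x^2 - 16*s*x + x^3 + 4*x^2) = (2*s + x)/(x*(x + 4))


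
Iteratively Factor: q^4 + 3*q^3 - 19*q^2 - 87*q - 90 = (q + 2)*(q^3 + q^2 - 21*q - 45) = (q - 5)*(q + 2)*(q^2 + 6*q + 9) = (q - 5)*(q + 2)*(q + 3)*(q + 3)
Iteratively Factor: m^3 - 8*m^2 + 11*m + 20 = (m - 4)*(m^2 - 4*m - 5) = (m - 4)*(m + 1)*(m - 5)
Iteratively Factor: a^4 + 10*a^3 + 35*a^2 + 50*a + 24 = (a + 3)*(a^3 + 7*a^2 + 14*a + 8) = (a + 2)*(a + 3)*(a^2 + 5*a + 4) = (a + 1)*(a + 2)*(a + 3)*(a + 4)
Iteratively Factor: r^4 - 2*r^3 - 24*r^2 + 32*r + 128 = (r + 2)*(r^3 - 4*r^2 - 16*r + 64) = (r + 2)*(r + 4)*(r^2 - 8*r + 16) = (r - 4)*(r + 2)*(r + 4)*(r - 4)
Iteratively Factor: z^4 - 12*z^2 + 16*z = (z + 4)*(z^3 - 4*z^2 + 4*z) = z*(z + 4)*(z^2 - 4*z + 4) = z*(z - 2)*(z + 4)*(z - 2)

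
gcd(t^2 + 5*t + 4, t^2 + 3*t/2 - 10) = t + 4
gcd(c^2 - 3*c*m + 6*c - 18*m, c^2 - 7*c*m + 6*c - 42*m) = c + 6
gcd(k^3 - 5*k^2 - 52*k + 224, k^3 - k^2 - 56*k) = k^2 - k - 56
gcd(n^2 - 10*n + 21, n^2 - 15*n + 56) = n - 7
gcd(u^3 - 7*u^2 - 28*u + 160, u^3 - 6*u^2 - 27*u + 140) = u^2 + u - 20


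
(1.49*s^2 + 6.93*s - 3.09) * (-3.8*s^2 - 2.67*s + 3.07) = -5.662*s^4 - 30.3123*s^3 - 2.1868*s^2 + 29.5254*s - 9.4863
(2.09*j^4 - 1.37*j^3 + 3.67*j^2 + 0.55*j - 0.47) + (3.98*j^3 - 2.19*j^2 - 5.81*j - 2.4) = 2.09*j^4 + 2.61*j^3 + 1.48*j^2 - 5.26*j - 2.87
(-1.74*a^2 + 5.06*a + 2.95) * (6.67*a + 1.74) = -11.6058*a^3 + 30.7226*a^2 + 28.4809*a + 5.133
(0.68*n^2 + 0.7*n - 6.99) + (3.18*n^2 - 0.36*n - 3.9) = 3.86*n^2 + 0.34*n - 10.89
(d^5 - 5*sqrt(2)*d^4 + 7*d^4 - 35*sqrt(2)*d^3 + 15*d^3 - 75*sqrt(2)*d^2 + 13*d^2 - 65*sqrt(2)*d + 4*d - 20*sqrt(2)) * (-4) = -4*d^5 - 28*d^4 + 20*sqrt(2)*d^4 - 60*d^3 + 140*sqrt(2)*d^3 - 52*d^2 + 300*sqrt(2)*d^2 - 16*d + 260*sqrt(2)*d + 80*sqrt(2)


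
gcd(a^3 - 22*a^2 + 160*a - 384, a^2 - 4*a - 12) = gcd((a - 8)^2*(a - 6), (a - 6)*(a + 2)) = a - 6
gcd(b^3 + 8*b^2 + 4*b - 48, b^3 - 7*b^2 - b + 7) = 1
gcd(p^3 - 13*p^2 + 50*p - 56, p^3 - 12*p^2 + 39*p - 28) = p^2 - 11*p + 28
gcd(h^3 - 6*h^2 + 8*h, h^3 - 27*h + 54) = 1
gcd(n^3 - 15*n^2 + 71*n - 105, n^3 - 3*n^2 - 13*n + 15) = n - 5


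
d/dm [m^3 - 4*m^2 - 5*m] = 3*m^2 - 8*m - 5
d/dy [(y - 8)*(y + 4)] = 2*y - 4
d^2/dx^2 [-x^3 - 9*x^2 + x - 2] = -6*x - 18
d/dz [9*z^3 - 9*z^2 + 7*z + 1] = 27*z^2 - 18*z + 7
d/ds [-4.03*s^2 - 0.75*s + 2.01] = -8.06*s - 0.75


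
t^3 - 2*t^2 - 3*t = t*(t - 3)*(t + 1)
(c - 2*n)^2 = c^2 - 4*c*n + 4*n^2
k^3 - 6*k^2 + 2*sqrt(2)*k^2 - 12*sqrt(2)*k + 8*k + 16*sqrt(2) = (k - 4)*(k - 2)*(k + 2*sqrt(2))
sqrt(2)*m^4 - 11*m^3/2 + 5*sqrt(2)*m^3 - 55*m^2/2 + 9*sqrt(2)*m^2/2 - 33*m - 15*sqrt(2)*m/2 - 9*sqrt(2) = (m + 2)*(m + 3)*(m - 3*sqrt(2))*(sqrt(2)*m + 1/2)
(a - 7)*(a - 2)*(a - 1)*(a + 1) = a^4 - 9*a^3 + 13*a^2 + 9*a - 14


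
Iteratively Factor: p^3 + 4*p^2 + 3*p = (p + 1)*(p^2 + 3*p) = (p + 1)*(p + 3)*(p)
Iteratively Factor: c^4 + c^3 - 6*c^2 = (c - 2)*(c^3 + 3*c^2) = c*(c - 2)*(c^2 + 3*c) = c^2*(c - 2)*(c + 3)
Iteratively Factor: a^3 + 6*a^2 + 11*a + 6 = (a + 3)*(a^2 + 3*a + 2) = (a + 2)*(a + 3)*(a + 1)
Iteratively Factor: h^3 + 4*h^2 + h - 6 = (h + 3)*(h^2 + h - 2) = (h + 2)*(h + 3)*(h - 1)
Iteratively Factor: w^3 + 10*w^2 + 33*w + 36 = (w + 4)*(w^2 + 6*w + 9) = (w + 3)*(w + 4)*(w + 3)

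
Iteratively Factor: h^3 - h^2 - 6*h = (h + 2)*(h^2 - 3*h) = h*(h + 2)*(h - 3)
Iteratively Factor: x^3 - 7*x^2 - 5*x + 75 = (x - 5)*(x^2 - 2*x - 15) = (x - 5)^2*(x + 3)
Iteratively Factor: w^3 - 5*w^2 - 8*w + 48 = (w - 4)*(w^2 - w - 12) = (w - 4)*(w + 3)*(w - 4)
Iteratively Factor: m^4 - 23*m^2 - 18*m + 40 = (m + 4)*(m^3 - 4*m^2 - 7*m + 10) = (m + 2)*(m + 4)*(m^2 - 6*m + 5) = (m - 5)*(m + 2)*(m + 4)*(m - 1)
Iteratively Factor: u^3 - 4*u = (u + 2)*(u^2 - 2*u) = (u - 2)*(u + 2)*(u)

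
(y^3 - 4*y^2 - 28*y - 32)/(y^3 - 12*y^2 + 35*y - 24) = (y^2 + 4*y + 4)/(y^2 - 4*y + 3)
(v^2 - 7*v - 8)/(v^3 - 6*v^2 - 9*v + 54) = (v^2 - 7*v - 8)/(v^3 - 6*v^2 - 9*v + 54)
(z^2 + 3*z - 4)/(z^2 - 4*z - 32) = (z - 1)/(z - 8)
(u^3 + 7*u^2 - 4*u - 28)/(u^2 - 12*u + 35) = (u^3 + 7*u^2 - 4*u - 28)/(u^2 - 12*u + 35)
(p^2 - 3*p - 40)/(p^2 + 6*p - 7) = (p^2 - 3*p - 40)/(p^2 + 6*p - 7)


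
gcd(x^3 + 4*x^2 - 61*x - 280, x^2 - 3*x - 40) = x^2 - 3*x - 40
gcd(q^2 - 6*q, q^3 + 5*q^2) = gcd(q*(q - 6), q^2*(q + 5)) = q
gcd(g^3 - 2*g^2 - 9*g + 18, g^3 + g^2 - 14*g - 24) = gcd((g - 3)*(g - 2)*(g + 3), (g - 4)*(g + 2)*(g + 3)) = g + 3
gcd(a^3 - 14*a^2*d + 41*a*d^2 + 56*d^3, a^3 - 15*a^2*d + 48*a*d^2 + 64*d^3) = a^2 - 7*a*d - 8*d^2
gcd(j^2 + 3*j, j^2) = j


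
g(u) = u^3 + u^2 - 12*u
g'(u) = 3*u^2 + 2*u - 12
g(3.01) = 0.21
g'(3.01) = 21.20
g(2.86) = -2.75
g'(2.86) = 18.26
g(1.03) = -10.21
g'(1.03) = -6.76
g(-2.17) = 20.53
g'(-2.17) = -2.21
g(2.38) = -9.41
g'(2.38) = 9.75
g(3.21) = 4.86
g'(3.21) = 25.33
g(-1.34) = 15.47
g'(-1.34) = -9.29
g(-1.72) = 18.51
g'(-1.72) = -6.56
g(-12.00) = -1440.00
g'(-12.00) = 396.00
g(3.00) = 0.00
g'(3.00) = 21.00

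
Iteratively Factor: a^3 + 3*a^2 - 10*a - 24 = (a + 4)*(a^2 - a - 6) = (a + 2)*(a + 4)*(a - 3)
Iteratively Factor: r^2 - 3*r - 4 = (r + 1)*(r - 4)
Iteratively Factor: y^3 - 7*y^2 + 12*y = (y - 4)*(y^2 - 3*y) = y*(y - 4)*(y - 3)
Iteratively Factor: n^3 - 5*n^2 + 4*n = (n - 1)*(n^2 - 4*n) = n*(n - 1)*(n - 4)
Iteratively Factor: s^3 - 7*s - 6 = (s - 3)*(s^2 + 3*s + 2) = (s - 3)*(s + 1)*(s + 2)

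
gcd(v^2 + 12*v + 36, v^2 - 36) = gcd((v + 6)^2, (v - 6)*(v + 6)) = v + 6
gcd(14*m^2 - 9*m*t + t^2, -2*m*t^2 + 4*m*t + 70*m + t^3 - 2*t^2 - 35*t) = -2*m + t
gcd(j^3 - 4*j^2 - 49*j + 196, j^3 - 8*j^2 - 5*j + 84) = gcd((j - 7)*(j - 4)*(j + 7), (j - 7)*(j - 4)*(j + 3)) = j^2 - 11*j + 28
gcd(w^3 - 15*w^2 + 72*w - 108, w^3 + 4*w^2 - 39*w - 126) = w - 6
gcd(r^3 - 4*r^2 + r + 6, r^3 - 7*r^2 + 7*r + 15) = r^2 - 2*r - 3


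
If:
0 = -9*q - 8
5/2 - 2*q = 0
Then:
No Solution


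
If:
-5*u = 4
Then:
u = -4/5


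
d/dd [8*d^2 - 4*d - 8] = 16*d - 4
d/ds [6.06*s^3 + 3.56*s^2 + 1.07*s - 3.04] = 18.18*s^2 + 7.12*s + 1.07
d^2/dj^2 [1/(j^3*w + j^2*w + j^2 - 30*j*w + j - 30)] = 2*(-(3*j*w + w + 1)*(j^3*w + j^2*w + j^2 - 30*j*w + j - 30) + (3*j^2*w + 2*j*w + 2*j - 30*w + 1)^2)/(j^3*w + j^2*w + j^2 - 30*j*w + j - 30)^3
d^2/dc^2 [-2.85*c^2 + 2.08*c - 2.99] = -5.70000000000000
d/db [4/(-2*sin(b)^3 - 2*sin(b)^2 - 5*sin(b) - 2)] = 4*(6*sin(b)^2 + 4*sin(b) + 5)*cos(b)/(2*sin(b)^3 + 2*sin(b)^2 + 5*sin(b) + 2)^2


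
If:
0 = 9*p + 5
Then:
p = -5/9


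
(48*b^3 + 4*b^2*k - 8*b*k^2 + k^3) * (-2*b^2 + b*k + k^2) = -96*b^5 + 40*b^4*k + 68*b^3*k^2 - 6*b^2*k^3 - 7*b*k^4 + k^5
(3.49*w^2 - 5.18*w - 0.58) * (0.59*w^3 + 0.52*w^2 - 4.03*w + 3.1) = 2.0591*w^5 - 1.2414*w^4 - 17.1005*w^3 + 31.3928*w^2 - 13.7206*w - 1.798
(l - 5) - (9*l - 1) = -8*l - 4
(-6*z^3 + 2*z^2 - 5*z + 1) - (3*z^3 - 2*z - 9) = -9*z^3 + 2*z^2 - 3*z + 10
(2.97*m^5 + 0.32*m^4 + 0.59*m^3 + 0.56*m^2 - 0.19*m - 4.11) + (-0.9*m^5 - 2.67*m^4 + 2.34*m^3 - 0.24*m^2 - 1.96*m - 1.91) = 2.07*m^5 - 2.35*m^4 + 2.93*m^3 + 0.32*m^2 - 2.15*m - 6.02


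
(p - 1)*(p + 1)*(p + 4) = p^3 + 4*p^2 - p - 4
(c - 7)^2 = c^2 - 14*c + 49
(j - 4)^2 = j^2 - 8*j + 16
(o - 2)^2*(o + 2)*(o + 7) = o^4 + 5*o^3 - 18*o^2 - 20*o + 56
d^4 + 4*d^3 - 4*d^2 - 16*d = d*(d - 2)*(d + 2)*(d + 4)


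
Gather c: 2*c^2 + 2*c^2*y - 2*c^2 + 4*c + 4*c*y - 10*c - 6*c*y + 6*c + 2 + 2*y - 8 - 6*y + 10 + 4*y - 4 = 2*c^2*y - 2*c*y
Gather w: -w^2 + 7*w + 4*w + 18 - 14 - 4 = -w^2 + 11*w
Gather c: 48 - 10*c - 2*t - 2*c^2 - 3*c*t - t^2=-2*c^2 + c*(-3*t - 10) - t^2 - 2*t + 48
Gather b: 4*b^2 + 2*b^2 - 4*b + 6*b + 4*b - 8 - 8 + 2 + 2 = 6*b^2 + 6*b - 12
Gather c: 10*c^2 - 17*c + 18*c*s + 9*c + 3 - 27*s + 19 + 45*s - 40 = 10*c^2 + c*(18*s - 8) + 18*s - 18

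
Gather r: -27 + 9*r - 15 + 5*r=14*r - 42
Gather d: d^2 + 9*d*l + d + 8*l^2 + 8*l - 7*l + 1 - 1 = d^2 + d*(9*l + 1) + 8*l^2 + l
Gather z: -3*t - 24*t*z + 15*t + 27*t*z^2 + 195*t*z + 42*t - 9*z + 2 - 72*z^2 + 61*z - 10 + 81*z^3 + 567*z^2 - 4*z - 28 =54*t + 81*z^3 + z^2*(27*t + 495) + z*(171*t + 48) - 36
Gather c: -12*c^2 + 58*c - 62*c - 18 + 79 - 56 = -12*c^2 - 4*c + 5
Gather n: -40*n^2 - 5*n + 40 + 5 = -40*n^2 - 5*n + 45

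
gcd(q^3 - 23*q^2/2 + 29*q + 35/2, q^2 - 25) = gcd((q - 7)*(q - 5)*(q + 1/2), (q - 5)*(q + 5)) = q - 5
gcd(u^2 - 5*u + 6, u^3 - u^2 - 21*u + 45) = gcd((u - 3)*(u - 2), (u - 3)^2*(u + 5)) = u - 3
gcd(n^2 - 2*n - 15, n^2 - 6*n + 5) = n - 5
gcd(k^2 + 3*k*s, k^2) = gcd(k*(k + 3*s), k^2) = k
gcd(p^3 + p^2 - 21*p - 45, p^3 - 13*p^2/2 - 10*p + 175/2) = p - 5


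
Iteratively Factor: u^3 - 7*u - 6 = (u - 3)*(u^2 + 3*u + 2) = (u - 3)*(u + 2)*(u + 1)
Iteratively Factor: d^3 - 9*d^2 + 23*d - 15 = (d - 3)*(d^2 - 6*d + 5) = (d - 3)*(d - 1)*(d - 5)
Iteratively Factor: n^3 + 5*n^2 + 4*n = (n + 4)*(n^2 + n) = n*(n + 4)*(n + 1)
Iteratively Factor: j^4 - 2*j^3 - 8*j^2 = (j)*(j^3 - 2*j^2 - 8*j) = j*(j + 2)*(j^2 - 4*j) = j*(j - 4)*(j + 2)*(j)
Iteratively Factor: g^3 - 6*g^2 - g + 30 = (g + 2)*(g^2 - 8*g + 15) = (g - 5)*(g + 2)*(g - 3)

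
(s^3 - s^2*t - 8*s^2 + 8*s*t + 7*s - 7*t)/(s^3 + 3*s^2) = (s^3 - s^2*t - 8*s^2 + 8*s*t + 7*s - 7*t)/(s^2*(s + 3))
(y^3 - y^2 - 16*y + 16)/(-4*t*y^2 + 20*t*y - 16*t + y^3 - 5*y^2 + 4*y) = (y + 4)/(-4*t + y)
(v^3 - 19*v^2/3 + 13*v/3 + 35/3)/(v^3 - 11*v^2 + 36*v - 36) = (3*v^3 - 19*v^2 + 13*v + 35)/(3*(v^3 - 11*v^2 + 36*v - 36))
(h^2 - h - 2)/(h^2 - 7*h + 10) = (h + 1)/(h - 5)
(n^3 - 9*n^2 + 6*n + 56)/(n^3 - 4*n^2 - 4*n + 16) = (n - 7)/(n - 2)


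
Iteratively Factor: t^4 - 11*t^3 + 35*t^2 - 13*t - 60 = (t - 5)*(t^3 - 6*t^2 + 5*t + 12) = (t - 5)*(t - 4)*(t^2 - 2*t - 3) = (t - 5)*(t - 4)*(t - 3)*(t + 1)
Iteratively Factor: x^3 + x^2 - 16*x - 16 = (x + 4)*(x^2 - 3*x - 4) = (x - 4)*(x + 4)*(x + 1)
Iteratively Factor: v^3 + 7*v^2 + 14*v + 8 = (v + 1)*(v^2 + 6*v + 8) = (v + 1)*(v + 4)*(v + 2)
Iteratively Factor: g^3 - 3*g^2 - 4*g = (g - 4)*(g^2 + g) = (g - 4)*(g + 1)*(g)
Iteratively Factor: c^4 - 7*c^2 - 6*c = (c + 1)*(c^3 - c^2 - 6*c) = (c - 3)*(c + 1)*(c^2 + 2*c) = c*(c - 3)*(c + 1)*(c + 2)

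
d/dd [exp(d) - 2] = exp(d)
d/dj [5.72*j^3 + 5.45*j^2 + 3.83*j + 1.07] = 17.16*j^2 + 10.9*j + 3.83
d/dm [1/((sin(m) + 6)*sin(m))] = -2*(sin(m) + 3)*cos(m)/((sin(m) + 6)^2*sin(m)^2)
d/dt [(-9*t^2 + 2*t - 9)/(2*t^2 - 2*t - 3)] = 2*(7*t^2 + 45*t - 12)/(4*t^4 - 8*t^3 - 8*t^2 + 12*t + 9)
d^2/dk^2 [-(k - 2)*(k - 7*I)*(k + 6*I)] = -6*k + 4 + 2*I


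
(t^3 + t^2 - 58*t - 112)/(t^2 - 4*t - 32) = (t^2 + 9*t + 14)/(t + 4)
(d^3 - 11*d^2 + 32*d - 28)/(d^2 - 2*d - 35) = (d^2 - 4*d + 4)/(d + 5)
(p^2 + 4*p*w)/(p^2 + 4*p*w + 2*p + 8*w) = p/(p + 2)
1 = 1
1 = 1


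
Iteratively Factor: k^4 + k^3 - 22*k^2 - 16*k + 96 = (k + 3)*(k^3 - 2*k^2 - 16*k + 32) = (k + 3)*(k + 4)*(k^2 - 6*k + 8) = (k - 4)*(k + 3)*(k + 4)*(k - 2)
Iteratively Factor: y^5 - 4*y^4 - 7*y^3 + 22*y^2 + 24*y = (y - 4)*(y^4 - 7*y^2 - 6*y) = y*(y - 4)*(y^3 - 7*y - 6) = y*(y - 4)*(y - 3)*(y^2 + 3*y + 2) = y*(y - 4)*(y - 3)*(y + 2)*(y + 1)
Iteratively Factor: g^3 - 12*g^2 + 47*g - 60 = (g - 5)*(g^2 - 7*g + 12) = (g - 5)*(g - 4)*(g - 3)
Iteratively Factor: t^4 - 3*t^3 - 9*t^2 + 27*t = (t + 3)*(t^3 - 6*t^2 + 9*t) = (t - 3)*(t + 3)*(t^2 - 3*t) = t*(t - 3)*(t + 3)*(t - 3)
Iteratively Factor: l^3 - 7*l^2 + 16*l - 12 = (l - 2)*(l^2 - 5*l + 6) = (l - 2)^2*(l - 3)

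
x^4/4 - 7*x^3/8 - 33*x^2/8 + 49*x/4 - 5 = (x/4 + 1)*(x - 5)*(x - 2)*(x - 1/2)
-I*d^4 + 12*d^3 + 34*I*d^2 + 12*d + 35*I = (d - I)*(d + 5*I)*(d + 7*I)*(-I*d + 1)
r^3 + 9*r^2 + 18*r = r*(r + 3)*(r + 6)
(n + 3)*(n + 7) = n^2 + 10*n + 21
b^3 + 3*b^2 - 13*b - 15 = (b - 3)*(b + 1)*(b + 5)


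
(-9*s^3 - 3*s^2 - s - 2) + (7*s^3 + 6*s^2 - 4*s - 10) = -2*s^3 + 3*s^2 - 5*s - 12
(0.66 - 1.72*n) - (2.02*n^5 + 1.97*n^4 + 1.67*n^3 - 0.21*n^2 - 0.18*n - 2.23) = -2.02*n^5 - 1.97*n^4 - 1.67*n^3 + 0.21*n^2 - 1.54*n + 2.89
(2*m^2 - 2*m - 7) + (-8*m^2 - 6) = -6*m^2 - 2*m - 13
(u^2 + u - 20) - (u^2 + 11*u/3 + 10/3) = -8*u/3 - 70/3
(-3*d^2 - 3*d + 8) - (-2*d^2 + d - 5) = -d^2 - 4*d + 13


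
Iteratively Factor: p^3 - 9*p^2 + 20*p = (p)*(p^2 - 9*p + 20) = p*(p - 4)*(p - 5)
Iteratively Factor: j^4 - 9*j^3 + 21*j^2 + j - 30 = (j + 1)*(j^3 - 10*j^2 + 31*j - 30) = (j - 3)*(j + 1)*(j^2 - 7*j + 10) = (j - 3)*(j - 2)*(j + 1)*(j - 5)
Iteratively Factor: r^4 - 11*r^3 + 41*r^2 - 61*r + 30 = (r - 1)*(r^3 - 10*r^2 + 31*r - 30) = (r - 5)*(r - 1)*(r^2 - 5*r + 6) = (r - 5)*(r - 3)*(r - 1)*(r - 2)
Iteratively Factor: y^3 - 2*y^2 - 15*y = (y + 3)*(y^2 - 5*y) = (y - 5)*(y + 3)*(y)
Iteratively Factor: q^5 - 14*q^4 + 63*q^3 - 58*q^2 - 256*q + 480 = (q - 3)*(q^4 - 11*q^3 + 30*q^2 + 32*q - 160) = (q - 5)*(q - 3)*(q^3 - 6*q^2 + 32) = (q - 5)*(q - 3)*(q + 2)*(q^2 - 8*q + 16) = (q - 5)*(q - 4)*(q - 3)*(q + 2)*(q - 4)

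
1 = 1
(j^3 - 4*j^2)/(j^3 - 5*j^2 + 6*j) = j*(j - 4)/(j^2 - 5*j + 6)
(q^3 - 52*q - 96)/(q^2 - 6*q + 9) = (q^3 - 52*q - 96)/(q^2 - 6*q + 9)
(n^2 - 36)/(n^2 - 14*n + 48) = (n + 6)/(n - 8)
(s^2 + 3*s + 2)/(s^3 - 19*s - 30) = (s + 1)/(s^2 - 2*s - 15)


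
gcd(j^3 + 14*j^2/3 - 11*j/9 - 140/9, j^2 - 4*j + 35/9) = j - 5/3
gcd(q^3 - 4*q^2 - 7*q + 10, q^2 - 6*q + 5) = q^2 - 6*q + 5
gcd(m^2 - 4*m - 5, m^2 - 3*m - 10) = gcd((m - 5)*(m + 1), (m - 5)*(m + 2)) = m - 5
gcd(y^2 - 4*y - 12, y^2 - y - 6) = y + 2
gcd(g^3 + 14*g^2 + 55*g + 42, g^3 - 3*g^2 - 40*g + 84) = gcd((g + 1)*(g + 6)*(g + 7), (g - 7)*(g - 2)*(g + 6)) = g + 6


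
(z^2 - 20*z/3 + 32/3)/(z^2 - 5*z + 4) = (z - 8/3)/(z - 1)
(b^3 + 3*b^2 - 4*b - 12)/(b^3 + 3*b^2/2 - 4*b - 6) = 2*(b + 3)/(2*b + 3)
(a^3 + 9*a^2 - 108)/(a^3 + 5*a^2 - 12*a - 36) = (a + 6)/(a + 2)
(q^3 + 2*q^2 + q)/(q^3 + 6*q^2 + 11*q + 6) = q*(q + 1)/(q^2 + 5*q + 6)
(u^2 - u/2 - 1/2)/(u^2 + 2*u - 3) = (u + 1/2)/(u + 3)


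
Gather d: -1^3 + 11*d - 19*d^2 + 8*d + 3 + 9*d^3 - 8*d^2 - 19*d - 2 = 9*d^3 - 27*d^2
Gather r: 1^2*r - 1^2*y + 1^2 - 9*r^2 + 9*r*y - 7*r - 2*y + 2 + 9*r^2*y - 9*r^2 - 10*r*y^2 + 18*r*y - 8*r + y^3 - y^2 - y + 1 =r^2*(9*y - 18) + r*(-10*y^2 + 27*y - 14) + y^3 - y^2 - 4*y + 4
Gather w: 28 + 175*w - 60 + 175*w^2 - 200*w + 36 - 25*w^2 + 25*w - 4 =150*w^2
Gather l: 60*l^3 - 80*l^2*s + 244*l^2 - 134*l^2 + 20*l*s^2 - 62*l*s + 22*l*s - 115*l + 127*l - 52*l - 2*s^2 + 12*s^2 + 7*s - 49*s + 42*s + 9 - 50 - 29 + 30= 60*l^3 + l^2*(110 - 80*s) + l*(20*s^2 - 40*s - 40) + 10*s^2 - 40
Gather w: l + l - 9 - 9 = 2*l - 18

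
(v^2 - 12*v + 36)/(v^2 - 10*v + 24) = (v - 6)/(v - 4)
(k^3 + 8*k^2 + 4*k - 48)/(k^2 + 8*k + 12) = (k^2 + 2*k - 8)/(k + 2)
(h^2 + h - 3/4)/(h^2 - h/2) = (h + 3/2)/h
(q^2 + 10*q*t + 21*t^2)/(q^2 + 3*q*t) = (q + 7*t)/q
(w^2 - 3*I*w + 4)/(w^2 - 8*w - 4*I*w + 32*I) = (w + I)/(w - 8)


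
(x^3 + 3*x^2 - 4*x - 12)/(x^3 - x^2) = (x^3 + 3*x^2 - 4*x - 12)/(x^2*(x - 1))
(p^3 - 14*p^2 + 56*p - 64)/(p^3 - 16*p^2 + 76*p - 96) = (p - 4)/(p - 6)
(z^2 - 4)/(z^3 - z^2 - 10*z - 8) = (z - 2)/(z^2 - 3*z - 4)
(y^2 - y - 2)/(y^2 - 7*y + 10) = (y + 1)/(y - 5)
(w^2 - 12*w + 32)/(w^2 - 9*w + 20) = (w - 8)/(w - 5)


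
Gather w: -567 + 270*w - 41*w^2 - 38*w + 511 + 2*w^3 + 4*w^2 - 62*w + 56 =2*w^3 - 37*w^2 + 170*w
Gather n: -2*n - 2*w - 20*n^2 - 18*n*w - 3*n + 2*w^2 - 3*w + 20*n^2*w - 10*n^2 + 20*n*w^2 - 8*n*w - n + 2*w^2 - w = n^2*(20*w - 30) + n*(20*w^2 - 26*w - 6) + 4*w^2 - 6*w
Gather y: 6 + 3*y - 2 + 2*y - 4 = 5*y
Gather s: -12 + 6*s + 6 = 6*s - 6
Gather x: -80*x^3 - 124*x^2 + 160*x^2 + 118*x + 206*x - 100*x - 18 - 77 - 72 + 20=-80*x^3 + 36*x^2 + 224*x - 147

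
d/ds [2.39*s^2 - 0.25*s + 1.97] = 4.78*s - 0.25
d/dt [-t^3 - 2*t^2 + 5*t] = -3*t^2 - 4*t + 5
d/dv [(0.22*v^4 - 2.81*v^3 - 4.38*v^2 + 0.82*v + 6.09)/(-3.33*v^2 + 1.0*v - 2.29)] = (-1.4652*v^5 + 10.0173*v^4 - 7.6352*v^3 + 17.6553*v^2 + 60.6198*v - 7.9678)/(11.0889*v^4 - 6.66*v^3 + 16.2514*v^2 - 4.58*v + 5.2441)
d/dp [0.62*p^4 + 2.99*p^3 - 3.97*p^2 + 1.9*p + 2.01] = 2.48*p^3 + 8.97*p^2 - 7.94*p + 1.9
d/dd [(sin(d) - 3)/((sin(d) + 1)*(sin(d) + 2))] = (6*sin(d) + cos(d)^2 + 10)*cos(d)/((sin(d) + 1)^2*(sin(d) + 2)^2)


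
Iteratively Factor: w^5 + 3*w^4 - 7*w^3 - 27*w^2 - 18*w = (w + 2)*(w^4 + w^3 - 9*w^2 - 9*w) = (w + 2)*(w + 3)*(w^3 - 2*w^2 - 3*w) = (w - 3)*(w + 2)*(w + 3)*(w^2 + w) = w*(w - 3)*(w + 2)*(w + 3)*(w + 1)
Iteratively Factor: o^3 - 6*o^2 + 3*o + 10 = (o - 5)*(o^2 - o - 2) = (o - 5)*(o - 2)*(o + 1)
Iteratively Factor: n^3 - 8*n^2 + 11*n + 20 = (n + 1)*(n^2 - 9*n + 20) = (n - 5)*(n + 1)*(n - 4)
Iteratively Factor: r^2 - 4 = (r - 2)*(r + 2)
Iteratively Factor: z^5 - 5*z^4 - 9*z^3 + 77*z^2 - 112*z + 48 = (z - 1)*(z^4 - 4*z^3 - 13*z^2 + 64*z - 48) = (z - 1)*(z + 4)*(z^3 - 8*z^2 + 19*z - 12) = (z - 1)^2*(z + 4)*(z^2 - 7*z + 12) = (z - 4)*(z - 1)^2*(z + 4)*(z - 3)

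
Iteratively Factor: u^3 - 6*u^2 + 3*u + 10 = (u - 2)*(u^2 - 4*u - 5) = (u - 5)*(u - 2)*(u + 1)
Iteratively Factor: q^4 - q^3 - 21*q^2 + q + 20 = (q - 5)*(q^3 + 4*q^2 - q - 4) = (q - 5)*(q - 1)*(q^2 + 5*q + 4) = (q - 5)*(q - 1)*(q + 1)*(q + 4)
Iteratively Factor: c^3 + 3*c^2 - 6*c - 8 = (c + 4)*(c^2 - c - 2) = (c - 2)*(c + 4)*(c + 1)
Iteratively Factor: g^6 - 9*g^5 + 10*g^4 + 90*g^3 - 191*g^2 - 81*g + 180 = (g + 1)*(g^5 - 10*g^4 + 20*g^3 + 70*g^2 - 261*g + 180) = (g - 4)*(g + 1)*(g^4 - 6*g^3 - 4*g^2 + 54*g - 45) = (g - 5)*(g - 4)*(g + 1)*(g^3 - g^2 - 9*g + 9) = (g - 5)*(g - 4)*(g - 3)*(g + 1)*(g^2 + 2*g - 3) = (g - 5)*(g - 4)*(g - 3)*(g + 1)*(g + 3)*(g - 1)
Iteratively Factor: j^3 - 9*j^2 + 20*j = (j)*(j^2 - 9*j + 20) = j*(j - 4)*(j - 5)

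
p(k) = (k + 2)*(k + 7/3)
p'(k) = 2*k + 13/3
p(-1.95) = 0.02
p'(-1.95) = 0.43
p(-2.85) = 0.44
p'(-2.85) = -1.37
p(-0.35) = 3.27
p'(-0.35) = 3.63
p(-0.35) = 3.27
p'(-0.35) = 3.63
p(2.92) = 25.85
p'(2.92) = 10.17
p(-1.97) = 0.01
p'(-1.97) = 0.39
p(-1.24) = 0.83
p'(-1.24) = 1.85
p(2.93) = 25.95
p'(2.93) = 10.19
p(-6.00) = 14.67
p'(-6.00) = -7.67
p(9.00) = 124.67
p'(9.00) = 22.33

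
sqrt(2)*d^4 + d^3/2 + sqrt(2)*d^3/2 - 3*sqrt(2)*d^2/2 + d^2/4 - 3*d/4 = d*(d - 1)*(d + 3/2)*(sqrt(2)*d + 1/2)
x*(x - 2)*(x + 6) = x^3 + 4*x^2 - 12*x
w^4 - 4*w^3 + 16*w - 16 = (w - 2)^3*(w + 2)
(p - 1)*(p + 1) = p^2 - 1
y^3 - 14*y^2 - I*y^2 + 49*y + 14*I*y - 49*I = (y - 7)^2*(y - I)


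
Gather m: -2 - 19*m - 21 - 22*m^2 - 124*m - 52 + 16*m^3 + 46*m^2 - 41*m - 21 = 16*m^3 + 24*m^2 - 184*m - 96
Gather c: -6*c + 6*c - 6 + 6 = 0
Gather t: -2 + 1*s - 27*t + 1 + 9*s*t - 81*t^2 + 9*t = s - 81*t^2 + t*(9*s - 18) - 1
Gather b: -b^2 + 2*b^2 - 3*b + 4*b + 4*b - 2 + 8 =b^2 + 5*b + 6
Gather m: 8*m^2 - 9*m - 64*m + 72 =8*m^2 - 73*m + 72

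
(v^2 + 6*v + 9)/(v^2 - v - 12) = (v + 3)/(v - 4)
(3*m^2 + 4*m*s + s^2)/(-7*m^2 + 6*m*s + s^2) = (3*m^2 + 4*m*s + s^2)/(-7*m^2 + 6*m*s + s^2)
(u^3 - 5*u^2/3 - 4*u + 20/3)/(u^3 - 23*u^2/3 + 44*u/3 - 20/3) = (3*u^2 + u - 10)/(3*u^2 - 17*u + 10)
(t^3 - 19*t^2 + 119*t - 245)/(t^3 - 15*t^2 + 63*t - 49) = (t - 5)/(t - 1)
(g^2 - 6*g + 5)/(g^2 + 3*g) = (g^2 - 6*g + 5)/(g*(g + 3))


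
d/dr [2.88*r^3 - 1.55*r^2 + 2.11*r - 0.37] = 8.64*r^2 - 3.1*r + 2.11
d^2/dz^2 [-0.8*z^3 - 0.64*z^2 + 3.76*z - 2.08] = -4.8*z - 1.28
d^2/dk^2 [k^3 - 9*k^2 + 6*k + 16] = 6*k - 18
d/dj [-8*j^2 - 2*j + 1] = -16*j - 2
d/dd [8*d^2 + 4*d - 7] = 16*d + 4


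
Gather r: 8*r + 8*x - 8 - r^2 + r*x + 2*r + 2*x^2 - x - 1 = -r^2 + r*(x + 10) + 2*x^2 + 7*x - 9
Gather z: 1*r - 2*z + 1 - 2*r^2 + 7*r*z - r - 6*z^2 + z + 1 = -2*r^2 - 6*z^2 + z*(7*r - 1) + 2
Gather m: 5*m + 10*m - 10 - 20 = 15*m - 30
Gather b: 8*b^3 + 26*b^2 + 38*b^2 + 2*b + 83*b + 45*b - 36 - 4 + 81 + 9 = 8*b^3 + 64*b^2 + 130*b + 50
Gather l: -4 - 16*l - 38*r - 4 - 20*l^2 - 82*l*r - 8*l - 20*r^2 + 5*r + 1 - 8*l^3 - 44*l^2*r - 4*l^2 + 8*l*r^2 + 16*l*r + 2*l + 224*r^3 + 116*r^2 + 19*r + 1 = -8*l^3 + l^2*(-44*r - 24) + l*(8*r^2 - 66*r - 22) + 224*r^3 + 96*r^2 - 14*r - 6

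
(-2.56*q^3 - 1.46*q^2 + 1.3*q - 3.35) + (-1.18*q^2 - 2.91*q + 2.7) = -2.56*q^3 - 2.64*q^2 - 1.61*q - 0.65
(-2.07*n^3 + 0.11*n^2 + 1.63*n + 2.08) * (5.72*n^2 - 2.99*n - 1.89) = -11.8404*n^5 + 6.8185*n^4 + 12.907*n^3 + 6.816*n^2 - 9.2999*n - 3.9312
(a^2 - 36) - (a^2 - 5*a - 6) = 5*a - 30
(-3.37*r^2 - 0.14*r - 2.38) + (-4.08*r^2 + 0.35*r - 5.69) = -7.45*r^2 + 0.21*r - 8.07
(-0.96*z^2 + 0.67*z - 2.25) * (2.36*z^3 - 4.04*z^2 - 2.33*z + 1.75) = -2.2656*z^5 + 5.4596*z^4 - 5.78*z^3 + 5.8489*z^2 + 6.415*z - 3.9375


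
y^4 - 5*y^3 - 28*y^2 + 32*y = y*(y - 8)*(y - 1)*(y + 4)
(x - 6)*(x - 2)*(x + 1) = x^3 - 7*x^2 + 4*x + 12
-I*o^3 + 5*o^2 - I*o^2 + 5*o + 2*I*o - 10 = (o + 2)*(o + 5*I)*(-I*o + I)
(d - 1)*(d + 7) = d^2 + 6*d - 7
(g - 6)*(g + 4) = g^2 - 2*g - 24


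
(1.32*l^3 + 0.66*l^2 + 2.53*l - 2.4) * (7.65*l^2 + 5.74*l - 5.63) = 10.098*l^5 + 12.6258*l^4 + 15.7113*l^3 - 7.5536*l^2 - 28.0199*l + 13.512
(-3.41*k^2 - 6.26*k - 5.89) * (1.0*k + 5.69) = -3.41*k^3 - 25.6629*k^2 - 41.5094*k - 33.5141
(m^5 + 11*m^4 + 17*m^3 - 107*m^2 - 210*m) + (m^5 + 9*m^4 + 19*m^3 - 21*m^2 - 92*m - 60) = 2*m^5 + 20*m^4 + 36*m^3 - 128*m^2 - 302*m - 60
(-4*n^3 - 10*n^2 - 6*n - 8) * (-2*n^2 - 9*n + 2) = 8*n^5 + 56*n^4 + 94*n^3 + 50*n^2 + 60*n - 16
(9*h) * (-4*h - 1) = -36*h^2 - 9*h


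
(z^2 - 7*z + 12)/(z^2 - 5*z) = (z^2 - 7*z + 12)/(z*(z - 5))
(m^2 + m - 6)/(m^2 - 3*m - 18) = (m - 2)/(m - 6)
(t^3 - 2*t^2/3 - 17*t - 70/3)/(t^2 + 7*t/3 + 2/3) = (3*t^2 - 8*t - 35)/(3*t + 1)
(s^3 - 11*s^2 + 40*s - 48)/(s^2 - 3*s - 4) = (s^2 - 7*s + 12)/(s + 1)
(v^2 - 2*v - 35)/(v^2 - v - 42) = (v + 5)/(v + 6)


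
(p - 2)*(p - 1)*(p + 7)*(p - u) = p^4 - p^3*u + 4*p^3 - 4*p^2*u - 19*p^2 + 19*p*u + 14*p - 14*u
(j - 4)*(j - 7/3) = j^2 - 19*j/3 + 28/3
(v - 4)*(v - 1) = v^2 - 5*v + 4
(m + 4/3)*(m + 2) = m^2 + 10*m/3 + 8/3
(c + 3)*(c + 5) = c^2 + 8*c + 15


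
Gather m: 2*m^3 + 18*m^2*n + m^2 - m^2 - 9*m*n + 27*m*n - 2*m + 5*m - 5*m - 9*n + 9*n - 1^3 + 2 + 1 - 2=2*m^3 + 18*m^2*n + m*(18*n - 2)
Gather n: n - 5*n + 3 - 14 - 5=-4*n - 16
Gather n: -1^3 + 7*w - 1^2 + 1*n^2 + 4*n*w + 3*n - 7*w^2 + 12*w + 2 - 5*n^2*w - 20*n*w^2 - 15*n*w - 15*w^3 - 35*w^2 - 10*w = n^2*(1 - 5*w) + n*(-20*w^2 - 11*w + 3) - 15*w^3 - 42*w^2 + 9*w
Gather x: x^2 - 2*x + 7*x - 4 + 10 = x^2 + 5*x + 6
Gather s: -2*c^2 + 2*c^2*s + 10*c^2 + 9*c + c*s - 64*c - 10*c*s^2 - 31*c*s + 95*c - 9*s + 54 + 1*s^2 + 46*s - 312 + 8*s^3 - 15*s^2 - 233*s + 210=8*c^2 + 40*c + 8*s^3 + s^2*(-10*c - 14) + s*(2*c^2 - 30*c - 196) - 48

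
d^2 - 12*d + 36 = (d - 6)^2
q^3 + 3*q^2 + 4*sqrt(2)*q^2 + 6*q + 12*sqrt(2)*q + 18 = (q + 3)*(q + sqrt(2))*(q + 3*sqrt(2))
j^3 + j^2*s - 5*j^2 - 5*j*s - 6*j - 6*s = (j - 6)*(j + 1)*(j + s)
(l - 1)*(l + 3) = l^2 + 2*l - 3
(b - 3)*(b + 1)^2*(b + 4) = b^4 + 3*b^3 - 9*b^2 - 23*b - 12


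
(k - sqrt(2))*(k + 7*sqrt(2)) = k^2 + 6*sqrt(2)*k - 14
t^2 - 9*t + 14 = (t - 7)*(t - 2)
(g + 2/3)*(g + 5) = g^2 + 17*g/3 + 10/3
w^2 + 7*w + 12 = (w + 3)*(w + 4)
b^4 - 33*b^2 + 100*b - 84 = (b - 3)*(b - 2)^2*(b + 7)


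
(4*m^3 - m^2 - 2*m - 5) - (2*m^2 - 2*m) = 4*m^3 - 3*m^2 - 5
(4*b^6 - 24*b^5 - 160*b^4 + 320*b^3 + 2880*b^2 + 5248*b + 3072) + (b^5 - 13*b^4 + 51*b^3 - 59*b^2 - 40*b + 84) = 4*b^6 - 23*b^5 - 173*b^4 + 371*b^3 + 2821*b^2 + 5208*b + 3156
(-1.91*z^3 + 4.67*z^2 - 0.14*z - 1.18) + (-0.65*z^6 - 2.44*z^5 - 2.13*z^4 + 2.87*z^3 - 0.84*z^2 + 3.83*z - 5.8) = -0.65*z^6 - 2.44*z^5 - 2.13*z^4 + 0.96*z^3 + 3.83*z^2 + 3.69*z - 6.98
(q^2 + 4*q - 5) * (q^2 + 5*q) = q^4 + 9*q^3 + 15*q^2 - 25*q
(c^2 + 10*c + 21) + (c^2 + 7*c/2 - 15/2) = 2*c^2 + 27*c/2 + 27/2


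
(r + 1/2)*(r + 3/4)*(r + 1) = r^3 + 9*r^2/4 + 13*r/8 + 3/8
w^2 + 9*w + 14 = (w + 2)*(w + 7)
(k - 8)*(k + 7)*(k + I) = k^3 - k^2 + I*k^2 - 56*k - I*k - 56*I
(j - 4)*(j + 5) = j^2 + j - 20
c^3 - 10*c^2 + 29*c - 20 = (c - 5)*(c - 4)*(c - 1)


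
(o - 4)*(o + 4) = o^2 - 16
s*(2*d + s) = 2*d*s + s^2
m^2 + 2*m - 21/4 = (m - 3/2)*(m + 7/2)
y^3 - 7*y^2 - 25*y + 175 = (y - 7)*(y - 5)*(y + 5)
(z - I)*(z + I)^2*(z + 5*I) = z^4 + 6*I*z^3 - 4*z^2 + 6*I*z - 5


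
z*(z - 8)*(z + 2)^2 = z^4 - 4*z^3 - 28*z^2 - 32*z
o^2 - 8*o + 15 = (o - 5)*(o - 3)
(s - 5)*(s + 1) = s^2 - 4*s - 5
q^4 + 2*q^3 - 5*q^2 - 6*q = q*(q - 2)*(q + 1)*(q + 3)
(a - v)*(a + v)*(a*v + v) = a^3*v + a^2*v - a*v^3 - v^3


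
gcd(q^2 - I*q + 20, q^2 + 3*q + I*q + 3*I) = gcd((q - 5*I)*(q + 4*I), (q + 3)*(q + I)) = 1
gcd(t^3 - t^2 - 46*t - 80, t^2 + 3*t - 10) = t + 5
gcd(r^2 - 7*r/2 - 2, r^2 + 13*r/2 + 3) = r + 1/2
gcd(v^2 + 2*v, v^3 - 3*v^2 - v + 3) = 1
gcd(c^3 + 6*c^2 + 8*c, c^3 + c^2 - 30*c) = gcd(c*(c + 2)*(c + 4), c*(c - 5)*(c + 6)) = c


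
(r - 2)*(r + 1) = r^2 - r - 2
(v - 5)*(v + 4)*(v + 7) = v^3 + 6*v^2 - 27*v - 140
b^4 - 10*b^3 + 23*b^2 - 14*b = b*(b - 7)*(b - 2)*(b - 1)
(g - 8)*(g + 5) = g^2 - 3*g - 40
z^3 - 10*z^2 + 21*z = z*(z - 7)*(z - 3)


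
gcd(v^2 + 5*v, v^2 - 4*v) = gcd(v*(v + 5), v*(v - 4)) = v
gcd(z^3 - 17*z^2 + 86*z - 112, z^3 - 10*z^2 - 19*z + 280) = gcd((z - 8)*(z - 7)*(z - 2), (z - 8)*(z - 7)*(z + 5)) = z^2 - 15*z + 56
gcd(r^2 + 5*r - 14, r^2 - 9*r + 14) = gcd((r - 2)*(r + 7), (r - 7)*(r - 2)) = r - 2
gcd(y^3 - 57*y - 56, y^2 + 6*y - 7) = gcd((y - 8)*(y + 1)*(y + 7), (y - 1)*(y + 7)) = y + 7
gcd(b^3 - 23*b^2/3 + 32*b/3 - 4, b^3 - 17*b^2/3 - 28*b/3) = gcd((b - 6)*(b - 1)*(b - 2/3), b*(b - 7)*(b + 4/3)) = 1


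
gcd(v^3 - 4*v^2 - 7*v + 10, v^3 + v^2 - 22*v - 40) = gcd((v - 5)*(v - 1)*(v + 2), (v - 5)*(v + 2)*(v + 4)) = v^2 - 3*v - 10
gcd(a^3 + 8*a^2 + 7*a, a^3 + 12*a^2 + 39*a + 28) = a^2 + 8*a + 7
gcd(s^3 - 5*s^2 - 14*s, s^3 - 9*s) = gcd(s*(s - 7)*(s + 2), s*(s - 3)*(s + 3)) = s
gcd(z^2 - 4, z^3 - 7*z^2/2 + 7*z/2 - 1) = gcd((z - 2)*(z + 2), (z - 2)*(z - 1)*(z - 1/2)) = z - 2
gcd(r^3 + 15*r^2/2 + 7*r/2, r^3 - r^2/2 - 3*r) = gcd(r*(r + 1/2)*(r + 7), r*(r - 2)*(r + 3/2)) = r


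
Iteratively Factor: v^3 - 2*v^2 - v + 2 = (v - 2)*(v^2 - 1) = (v - 2)*(v + 1)*(v - 1)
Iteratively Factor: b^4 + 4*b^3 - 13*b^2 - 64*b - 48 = (b + 1)*(b^3 + 3*b^2 - 16*b - 48) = (b + 1)*(b + 3)*(b^2 - 16) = (b + 1)*(b + 3)*(b + 4)*(b - 4)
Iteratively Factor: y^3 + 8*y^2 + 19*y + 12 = (y + 1)*(y^2 + 7*y + 12) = (y + 1)*(y + 3)*(y + 4)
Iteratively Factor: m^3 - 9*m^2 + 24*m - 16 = (m - 4)*(m^2 - 5*m + 4) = (m - 4)*(m - 1)*(m - 4)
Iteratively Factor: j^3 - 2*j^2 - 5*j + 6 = (j - 1)*(j^2 - j - 6) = (j - 3)*(j - 1)*(j + 2)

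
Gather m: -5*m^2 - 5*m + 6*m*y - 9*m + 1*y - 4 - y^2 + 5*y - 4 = -5*m^2 + m*(6*y - 14) - y^2 + 6*y - 8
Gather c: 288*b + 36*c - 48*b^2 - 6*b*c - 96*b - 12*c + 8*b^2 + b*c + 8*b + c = -40*b^2 + 200*b + c*(25 - 5*b)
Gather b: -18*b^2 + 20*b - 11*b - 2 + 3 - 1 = -18*b^2 + 9*b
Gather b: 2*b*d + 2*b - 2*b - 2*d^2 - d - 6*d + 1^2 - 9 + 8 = 2*b*d - 2*d^2 - 7*d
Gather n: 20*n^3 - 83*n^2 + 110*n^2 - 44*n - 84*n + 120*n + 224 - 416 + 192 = 20*n^3 + 27*n^2 - 8*n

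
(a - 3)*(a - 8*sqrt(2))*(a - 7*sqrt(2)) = a^3 - 15*sqrt(2)*a^2 - 3*a^2 + 45*sqrt(2)*a + 112*a - 336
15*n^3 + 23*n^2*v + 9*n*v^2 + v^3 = (n + v)*(3*n + v)*(5*n + v)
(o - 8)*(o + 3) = o^2 - 5*o - 24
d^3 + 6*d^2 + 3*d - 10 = (d - 1)*(d + 2)*(d + 5)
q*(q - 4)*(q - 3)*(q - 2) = q^4 - 9*q^3 + 26*q^2 - 24*q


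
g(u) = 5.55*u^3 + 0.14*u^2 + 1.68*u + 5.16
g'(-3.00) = 150.69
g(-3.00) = -148.47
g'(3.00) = 152.37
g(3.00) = 161.31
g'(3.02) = 154.38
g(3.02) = 164.38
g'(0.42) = 4.73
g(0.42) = 6.30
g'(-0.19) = 2.23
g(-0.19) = 4.81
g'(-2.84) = 135.18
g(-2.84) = -125.61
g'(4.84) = 393.07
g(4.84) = 645.83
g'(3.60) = 218.47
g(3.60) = 271.96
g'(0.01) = 1.68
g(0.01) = 5.18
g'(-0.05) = 1.71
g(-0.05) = 5.08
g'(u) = 16.65*u^2 + 0.28*u + 1.68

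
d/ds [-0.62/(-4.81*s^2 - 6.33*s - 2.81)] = (-5.9644*s - 3.9246)/(4.81*s^2 + 6.33*s + 2.81)^2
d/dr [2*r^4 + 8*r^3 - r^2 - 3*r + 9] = 8*r^3 + 24*r^2 - 2*r - 3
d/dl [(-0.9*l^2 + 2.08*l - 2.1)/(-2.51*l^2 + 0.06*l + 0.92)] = (5.1668*l^2 - 12.198*l + 2.0396)/(6.3001*l^4 - 0.3012*l^3 - 4.6148*l^2 + 0.1104*l + 0.8464)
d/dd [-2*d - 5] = -2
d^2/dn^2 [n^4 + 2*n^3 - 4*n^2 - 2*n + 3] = 12*n^2 + 12*n - 8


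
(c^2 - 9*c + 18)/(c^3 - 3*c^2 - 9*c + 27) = (c - 6)/(c^2 - 9)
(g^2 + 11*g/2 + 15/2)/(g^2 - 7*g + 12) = (2*g^2 + 11*g + 15)/(2*(g^2 - 7*g + 12))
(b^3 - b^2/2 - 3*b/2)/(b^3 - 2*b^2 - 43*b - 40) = b*(2*b - 3)/(2*(b^2 - 3*b - 40))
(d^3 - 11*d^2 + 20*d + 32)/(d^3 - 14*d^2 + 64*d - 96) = (d^2 - 7*d - 8)/(d^2 - 10*d + 24)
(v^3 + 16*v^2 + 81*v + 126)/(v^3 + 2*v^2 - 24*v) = (v^2 + 10*v + 21)/(v*(v - 4))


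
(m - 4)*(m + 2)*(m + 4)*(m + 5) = m^4 + 7*m^3 - 6*m^2 - 112*m - 160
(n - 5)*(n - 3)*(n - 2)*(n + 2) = n^4 - 8*n^3 + 11*n^2 + 32*n - 60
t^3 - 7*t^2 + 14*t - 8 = (t - 4)*(t - 2)*(t - 1)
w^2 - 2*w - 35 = (w - 7)*(w + 5)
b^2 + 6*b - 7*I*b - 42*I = (b + 6)*(b - 7*I)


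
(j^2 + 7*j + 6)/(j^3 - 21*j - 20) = (j + 6)/(j^2 - j - 20)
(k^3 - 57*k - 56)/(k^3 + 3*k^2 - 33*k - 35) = (k - 8)/(k - 5)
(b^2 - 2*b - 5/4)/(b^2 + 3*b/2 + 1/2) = (b - 5/2)/(b + 1)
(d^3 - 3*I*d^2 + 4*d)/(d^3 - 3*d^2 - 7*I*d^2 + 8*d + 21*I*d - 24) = d*(d - 4*I)/(d^2 - d*(3 + 8*I) + 24*I)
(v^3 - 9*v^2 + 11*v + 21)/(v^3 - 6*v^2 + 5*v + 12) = (v - 7)/(v - 4)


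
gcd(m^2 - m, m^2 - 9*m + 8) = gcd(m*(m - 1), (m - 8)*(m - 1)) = m - 1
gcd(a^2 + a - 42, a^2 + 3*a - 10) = 1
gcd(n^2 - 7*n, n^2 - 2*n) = n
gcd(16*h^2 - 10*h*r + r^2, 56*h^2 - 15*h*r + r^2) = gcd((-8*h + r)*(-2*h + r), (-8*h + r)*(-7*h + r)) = -8*h + r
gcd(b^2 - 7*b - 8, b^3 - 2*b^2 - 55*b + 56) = b - 8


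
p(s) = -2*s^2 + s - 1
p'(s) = 1 - 4*s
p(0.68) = -1.24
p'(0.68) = -1.72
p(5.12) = -48.31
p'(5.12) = -19.48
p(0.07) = -0.94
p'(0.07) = 0.72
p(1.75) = -5.38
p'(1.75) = -6.00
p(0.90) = -1.72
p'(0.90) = -2.60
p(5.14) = -48.70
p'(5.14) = -19.56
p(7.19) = -97.20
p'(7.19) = -27.76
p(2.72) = -13.08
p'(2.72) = -9.88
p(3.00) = -16.00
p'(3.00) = -11.00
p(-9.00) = -172.00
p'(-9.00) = 37.00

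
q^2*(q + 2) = q^3 + 2*q^2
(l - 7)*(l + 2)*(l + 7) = l^3 + 2*l^2 - 49*l - 98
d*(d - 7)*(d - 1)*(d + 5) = d^4 - 3*d^3 - 33*d^2 + 35*d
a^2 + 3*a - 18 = (a - 3)*(a + 6)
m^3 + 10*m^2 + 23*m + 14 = (m + 1)*(m + 2)*(m + 7)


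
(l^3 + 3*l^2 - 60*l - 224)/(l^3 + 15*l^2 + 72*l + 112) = (l - 8)/(l + 4)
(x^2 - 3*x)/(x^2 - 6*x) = (x - 3)/(x - 6)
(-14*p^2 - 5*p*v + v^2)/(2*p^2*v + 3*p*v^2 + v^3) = (-7*p + v)/(v*(p + v))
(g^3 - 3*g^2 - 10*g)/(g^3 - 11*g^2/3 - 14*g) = 3*(-g^2 + 3*g + 10)/(-3*g^2 + 11*g + 42)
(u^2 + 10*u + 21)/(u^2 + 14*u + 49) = (u + 3)/(u + 7)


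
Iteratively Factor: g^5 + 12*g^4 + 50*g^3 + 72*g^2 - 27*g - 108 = (g + 3)*(g^4 + 9*g^3 + 23*g^2 + 3*g - 36) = (g - 1)*(g + 3)*(g^3 + 10*g^2 + 33*g + 36) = (g - 1)*(g + 3)*(g + 4)*(g^2 + 6*g + 9) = (g - 1)*(g + 3)^2*(g + 4)*(g + 3)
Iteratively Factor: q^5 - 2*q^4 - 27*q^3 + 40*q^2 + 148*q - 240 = (q - 5)*(q^4 + 3*q^3 - 12*q^2 - 20*q + 48) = (q - 5)*(q - 2)*(q^3 + 5*q^2 - 2*q - 24) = (q - 5)*(q - 2)*(q + 4)*(q^2 + q - 6) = (q - 5)*(q - 2)*(q + 3)*(q + 4)*(q - 2)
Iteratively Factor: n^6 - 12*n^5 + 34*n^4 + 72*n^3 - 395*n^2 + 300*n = (n)*(n^5 - 12*n^4 + 34*n^3 + 72*n^2 - 395*n + 300) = n*(n - 5)*(n^4 - 7*n^3 - n^2 + 67*n - 60) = n*(n - 5)^2*(n^3 - 2*n^2 - 11*n + 12) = n*(n - 5)^2*(n + 3)*(n^2 - 5*n + 4) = n*(n - 5)^2*(n - 1)*(n + 3)*(n - 4)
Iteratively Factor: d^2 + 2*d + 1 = (d + 1)*(d + 1)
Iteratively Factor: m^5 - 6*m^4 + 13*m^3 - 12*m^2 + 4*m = (m - 2)*(m^4 - 4*m^3 + 5*m^2 - 2*m) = m*(m - 2)*(m^3 - 4*m^2 + 5*m - 2) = m*(m - 2)*(m - 1)*(m^2 - 3*m + 2) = m*(m - 2)*(m - 1)^2*(m - 2)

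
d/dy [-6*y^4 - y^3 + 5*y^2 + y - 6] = -24*y^3 - 3*y^2 + 10*y + 1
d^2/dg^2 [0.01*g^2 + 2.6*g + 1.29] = 0.0200000000000000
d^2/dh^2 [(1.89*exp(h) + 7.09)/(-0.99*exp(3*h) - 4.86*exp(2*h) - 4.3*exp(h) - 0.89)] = (-7.40955599999999*exp(6*h) - 89.820819*exp(5*h) - 387.69921*exp(4*h) - 669.070269*exp(3*h) - 339.227433*exp(2*h) - 1.19272599999994*exp(h) + 25.636361)*exp(h)/(0.970299*exp(9*h) + 14.289858*exp(8*h) + 82.793502*exp(7*h) + 241.542243*exp(6*h) + 385.301016*exp(5*h) + 355.380912*exp(4*h) + 193.454857*exp(3*h) + 60.917118*exp(2*h) + 10.21809*exp(h) + 0.704969)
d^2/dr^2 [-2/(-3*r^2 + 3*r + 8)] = 12*(3*r^2 - 3*r - 3*(2*r - 1)^2 - 8)/(-3*r^2 + 3*r + 8)^3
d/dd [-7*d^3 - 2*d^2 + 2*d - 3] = -21*d^2 - 4*d + 2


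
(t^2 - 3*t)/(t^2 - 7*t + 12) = t/(t - 4)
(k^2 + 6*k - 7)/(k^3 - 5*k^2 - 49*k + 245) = (k - 1)/(k^2 - 12*k + 35)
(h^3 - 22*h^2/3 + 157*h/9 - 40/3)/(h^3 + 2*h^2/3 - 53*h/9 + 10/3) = (3*h^2 - 17*h + 24)/(3*h^2 + 7*h - 6)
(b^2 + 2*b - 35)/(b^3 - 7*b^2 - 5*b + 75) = (b + 7)/(b^2 - 2*b - 15)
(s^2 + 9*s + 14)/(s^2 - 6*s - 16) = (s + 7)/(s - 8)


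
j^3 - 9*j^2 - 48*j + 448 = (j - 8)^2*(j + 7)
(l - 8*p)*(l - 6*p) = l^2 - 14*l*p + 48*p^2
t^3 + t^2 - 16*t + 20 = (t - 2)^2*(t + 5)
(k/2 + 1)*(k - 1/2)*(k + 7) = k^3/2 + 17*k^2/4 + 19*k/4 - 7/2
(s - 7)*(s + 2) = s^2 - 5*s - 14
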